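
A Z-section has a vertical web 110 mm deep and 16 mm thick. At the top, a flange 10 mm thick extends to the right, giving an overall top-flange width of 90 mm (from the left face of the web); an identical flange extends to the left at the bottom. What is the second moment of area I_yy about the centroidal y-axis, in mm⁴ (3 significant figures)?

Split into non-overlapping primitives; take the origin at the lower-left of the bounding box.
Web: 16 × 110, A = 1 760 mm², x = 82 mm, Ī = 37 547 mm⁴.
Top flange (beyond web): 74 × 10, A = 740 mm², x = 127 mm, Ī = 337 687 mm⁴.
Bottom flange (beyond web): 74 × 10, A = 740 mm², x = 37 mm, Ī = 337 687 mm⁴.
Centroid: x̄ = ΣA·x / ΣA = 82 mm.
Transfer each piece to the centroidal y-axis using Ī + A·d² with d = x − 82:
  web: d = 0 mm → contributes +37 547 mm⁴
  top flange (beyond web): d = 45 mm → contributes +1 836 187 mm⁴
  bottom flange (beyond web): d = -45 mm → contributes +1 836 187 mm⁴
Total I = 3 709 920 mm⁴.

I_yy ≈ 3.71 × 10⁶ mm⁴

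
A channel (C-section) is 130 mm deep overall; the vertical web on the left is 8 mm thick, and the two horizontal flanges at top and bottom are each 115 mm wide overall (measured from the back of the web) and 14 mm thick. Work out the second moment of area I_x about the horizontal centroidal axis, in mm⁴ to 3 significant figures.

Decompose the section into non-overlapping parts with the origin at the bottom-left of its bounding rectangle.
Web: 8 × 130, A = 1 040 mm², y = 65 mm, Ī = 1 464 667 mm⁴.
Top flange (beyond web): 107 × 14, A = 1 498 mm², y = 123 mm, Ī = 24 467 mm⁴.
Bottom flange (beyond web): 107 × 14, A = 1 498 mm², y = 7 mm, Ī = 24 467 mm⁴.
By symmetry the centroid is at mid-height, ȳ = 65 mm.
Transfer each piece to the horizontal centroidal axis using Ī + A·d² with d = y − 65:
  web: d = 0 mm → contributes +1 464 667 mm⁴
  top flange (beyond web): d = 58 mm → contributes +5 063 739 mm⁴
  bottom flange (beyond web): d = -58 mm → contributes +5 063 739 mm⁴
Total I = 11 592 145 mm⁴.

I_x ≈ 1.16 × 10⁷ mm⁴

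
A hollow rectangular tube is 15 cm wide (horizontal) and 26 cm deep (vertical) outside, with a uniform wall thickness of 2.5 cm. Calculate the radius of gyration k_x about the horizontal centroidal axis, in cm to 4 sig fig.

Split into non-overlapping primitives; take the origin at the lower-left of the bounding box.
Outer rectangle: 15 × 26, A = 390 cm², y = 13 cm, Ī = 21 970 cm⁴.
Inner void (subtracted): 10 × 21, A = 210 cm², y = 13 cm, Ī = 7717.5 cm⁴.
By symmetry the centroid is at mid-height, ȳ = 13 cm.
All pieces are centred on the horizontal centroidal axis, so I = ΣĪ (holes subtracted) = 14252.5 cm⁴.
Radius of gyration: k = √(I/A) = √(14252.5 / 180) = 8.89835 cm.

k_x ≈ 8.898 cm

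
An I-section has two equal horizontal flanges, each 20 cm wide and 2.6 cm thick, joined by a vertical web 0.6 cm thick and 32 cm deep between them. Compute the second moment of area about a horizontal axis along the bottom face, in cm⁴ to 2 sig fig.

I_base ≈ 7.5 × 10⁴ cm⁴

Break the section into simple shapes (no overlaps), measuring from the bottom-left corner of the bounding box.
Bottom flange: 20 × 2.6, A = 52 cm², y = 1.3 cm, Ī = 29.29 cm⁴.
Web: 0.6 × 32, A = 19.2 cm², y = 18.6 cm, Ī = 1 638 cm⁴.
Top flange: 20 × 2.6, A = 52 cm², y = 35.9 cm, Ī = 29.29 cm⁴.
Transfer each piece to a horizontal axis along the bottom face using Ī + A·d² with d = y − 0:
  bottom flange: d = 1.3 cm → contributes +117.2 cm⁴
  web: d = 18.6 cm → contributes +8 281 cm⁴
  top flange: d = 35.9 cm → contributes +67 047 cm⁴
Total I = 75 445 cm⁴.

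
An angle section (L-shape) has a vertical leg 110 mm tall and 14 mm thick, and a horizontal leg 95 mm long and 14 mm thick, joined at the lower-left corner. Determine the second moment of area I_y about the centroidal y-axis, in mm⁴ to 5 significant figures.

I_y ≈ 2.1187 × 10⁶ mm⁴

Break the section into simple shapes (no overlaps), measuring from the bottom-left corner of the bounding box.
Vertical leg: 14 × 110, A = 1 540 mm², x = 7 mm, Ī = 25153.33 mm⁴.
Horizontal leg (remainder): 81 × 14, A = 1 134 mm², x = 54.5 mm, Ī = 620014.5 mm⁴.
Centroid: x̄ = ΣA·x / ΣA = 27.14398 mm.
Transfer each piece to the centroidal y-axis using Ī + A·d² with d = x − 27.14398:
  vertical leg: d = -20.14398 mm → contributes +650054.4 mm⁴
  horizontal leg (remainder): d = 27.35602 mm → contributes +1 468 646 mm⁴
Total I = 2 118 700 mm⁴.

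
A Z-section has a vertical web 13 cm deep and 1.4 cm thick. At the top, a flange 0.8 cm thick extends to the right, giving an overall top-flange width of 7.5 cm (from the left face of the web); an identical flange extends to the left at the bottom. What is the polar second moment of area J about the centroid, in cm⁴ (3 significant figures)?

J ≈ 790 cm⁴

Decompose the section into non-overlapping parts with the origin at the bottom-left of its bounding rectangle.
Web: 1.4 × 13, A = 18.2 cm², y = 6.5 cm, Ī = 256.32 cm⁴.
Top flange (beyond web): 6.1 × 0.8, A = 4.88 cm², y = 12.6 cm, Ī = 0.26027 cm⁴.
Bottom flange (beyond web): 6.1 × 0.8, A = 4.88 cm², y = 0.4 cm, Ī = 0.26027 cm⁴.
Centroid: ȳ = ΣA·y / ΣA = 6.5 cm.
Transfer each piece to the centroidal x-axis using Ī + A·d² with d = y − 6.5:
  web: d = 0 cm → contributes +256.32 cm⁴
  top flange (beyond web): d = 6.1 cm → contributes +181.85 cm⁴
  bottom flange (beyond web): d = -6.1 cm → contributes +181.85 cm⁴
Total I = 620.01 cm⁴.
For the y-axis: x̄ = 6.8 cm.
Repeating about the centroidal y-axis gives I_y = 170.49 cm⁴.
Polar second moment: J = I_x + I_y = 790.49 cm⁴.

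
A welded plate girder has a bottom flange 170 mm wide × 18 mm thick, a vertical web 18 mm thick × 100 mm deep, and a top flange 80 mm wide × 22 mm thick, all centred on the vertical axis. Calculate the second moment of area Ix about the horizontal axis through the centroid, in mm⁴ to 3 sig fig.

Ix ≈ 1.80 × 10⁷ mm⁴

Break the section into simple shapes (no overlaps), measuring from the bottom-left corner of the bounding box.
Bottom plate: 170 × 18, A = 3 060 mm², y = 9 mm, Ī = 82 620 mm⁴.
Web plate: 18 × 100, A = 1 800 mm², y = 68 mm, Ī = 1 500 000 mm⁴.
Top plate: 80 × 22, A = 1 760 mm², y = 129 mm, Ī = 70 987 mm⁴.
Centroid: ȳ = ΣA·y / ΣA = 56.946 mm.
Transfer each piece to the horizontal axis through the centroid using Ī + A·d² with d = y − 56.946:
  bottom plate: d = -47.946 mm → contributes +7 116 894 mm⁴
  web plate: d = 11.054 mm → contributes +1 719 959 mm⁴
  top plate: d = 72.054 mm → contributes +9 208 614 mm⁴
Total I = 18 045 467 mm⁴.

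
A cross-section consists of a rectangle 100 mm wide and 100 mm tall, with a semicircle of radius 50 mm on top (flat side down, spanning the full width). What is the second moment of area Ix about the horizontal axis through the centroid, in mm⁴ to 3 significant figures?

Decompose the section into non-overlapping parts with the origin at the bottom-left of its bounding rectangle.
Rectangular body: 100 × 100, A = 10 000 mm², y = 50 mm, Ī = 8 333 333 mm⁴.
Semicircular cap: semicircle r = 50, A = 3 927 mm², y = 121.22 mm, Ī = 685 981 mm⁴.
Centroid: ȳ = ΣA·y / ΣA = 70.082 mm.
Transfer each piece to the horizontal axis through the centroid using Ī + A·d² with d = y − 70.082:
  rectangular body: d = -20.082 mm → contributes +12 366 231 mm⁴
  semicircular cap: d = 51.139 mm → contributes +10 955 670 mm⁴
Total I = 23 321 901 mm⁴.

Ix ≈ 2.33 × 10⁷ mm⁴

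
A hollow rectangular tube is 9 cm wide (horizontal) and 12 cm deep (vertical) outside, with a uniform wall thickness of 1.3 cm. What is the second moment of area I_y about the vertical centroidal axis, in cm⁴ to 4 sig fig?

I_y ≈ 523.7 cm⁴

Break the section into simple shapes (no overlaps), measuring from the bottom-left corner of the bounding box.
Outer rectangle: 9 × 12, A = 108 cm², x = 4.5 cm, Ī = 729 cm⁴.
Inner void (subtracted): 6.4 × 9.4, A = 60.16 cm², x = 4.5 cm, Ī = 205.346 cm⁴.
By symmetry the centroid is at mid-width, x̄ = 4.5 cm.
All pieces are centred on the vertical centroidal axis, so I = ΣĪ (holes subtracted) = 523.654 cm⁴.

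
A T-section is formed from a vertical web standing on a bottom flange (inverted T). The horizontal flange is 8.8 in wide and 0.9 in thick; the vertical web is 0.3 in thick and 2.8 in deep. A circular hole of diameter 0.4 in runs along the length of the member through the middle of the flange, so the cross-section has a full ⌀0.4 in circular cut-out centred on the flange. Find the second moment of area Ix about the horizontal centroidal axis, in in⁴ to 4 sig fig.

Ix ≈ 3.677 in⁴

Break the section into simple shapes (no overlaps), measuring from the bottom-left corner of the bounding box.
Flange: 8.8 × 0.9, A = 7.92 in², y = 0.45 in, Ī = 0.5346 in⁴.
Web: 0.3 × 2.8, A = 0.84 in², y = 2.3 in, Ī = 0.5488 in⁴.
Hole (subtracted): ⌀0.4, A = 0.125664 in², y = 0.45 in, Ī = 0.00125664 in⁴.
Centroid: ȳ = ΣA·y / ΣA = 0.629979 in.
Transfer each piece to the horizontal centroidal axis using Ī + A·d² with d = y − 0.629979:
  flange: d = -0.179979 in → contributes +0.791148 in⁴
  web: d = 1.67002 in → contributes +2.89153 in⁴
  hole: d = -0.179979 in → contributes −0.0053272 in⁴
Total I = 3.67736 in⁴.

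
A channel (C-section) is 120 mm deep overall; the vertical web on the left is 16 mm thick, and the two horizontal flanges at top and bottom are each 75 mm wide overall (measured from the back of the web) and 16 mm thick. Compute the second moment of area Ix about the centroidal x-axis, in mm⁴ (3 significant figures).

Ix ≈ 7.45 × 10⁶ mm⁴

Decompose the section into non-overlapping parts with the origin at the bottom-left of its bounding rectangle.
Web: 16 × 120, A = 1 920 mm², y = 60 mm, Ī = 2 304 000 mm⁴.
Top flange (beyond web): 59 × 16, A = 944 mm², y = 112 mm, Ī = 20 139 mm⁴.
Bottom flange (beyond web): 59 × 16, A = 944 mm², y = 8 mm, Ī = 20 139 mm⁴.
By symmetry the centroid is at mid-height, ȳ = 60 mm.
Transfer each piece to the centroidal x-axis using Ī + A·d² with d = y − 60:
  web: d = 0 mm → contributes +2 304 000 mm⁴
  top flange (beyond web): d = 52 mm → contributes +2 572 715 mm⁴
  bottom flange (beyond web): d = -52 mm → contributes +2 572 715 mm⁴
Total I = 7 449 429 mm⁴.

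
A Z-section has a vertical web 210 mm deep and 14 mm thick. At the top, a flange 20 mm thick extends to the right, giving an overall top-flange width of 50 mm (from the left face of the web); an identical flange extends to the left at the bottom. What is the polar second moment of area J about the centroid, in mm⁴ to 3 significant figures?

Break the section into simple shapes (no overlaps), measuring from the bottom-left corner of the bounding box.
Web: 14 × 210, A = 2 940 mm², y = 105 mm, Ī = 10 804 500 mm⁴.
Top flange (beyond web): 36 × 20, A = 720 mm², y = 200 mm, Ī = 24 000 mm⁴.
Bottom flange (beyond web): 36 × 20, A = 720 mm², y = 10 mm, Ī = 24 000 mm⁴.
Centroid: ȳ = ΣA·y / ΣA = 105 mm.
Transfer each piece to the centroidal x-axis using Ī + A·d² with d = y − 105:
  web: d = 0 mm → contributes +10 804 500 mm⁴
  top flange (beyond web): d = 95 mm → contributes +6 522 000 mm⁴
  bottom flange (beyond web): d = -95 mm → contributes +6 522 000 mm⁴
Total I = 23 848 500 mm⁴.
For the y-axis: x̄ = 43 mm.
Repeating about the centroidal y-axis gives I_y = 1 103 540 mm⁴.
Polar second moment: J = I_x + I_y = 24 952 040 mm⁴.

J ≈ 2.50 × 10⁷ mm⁴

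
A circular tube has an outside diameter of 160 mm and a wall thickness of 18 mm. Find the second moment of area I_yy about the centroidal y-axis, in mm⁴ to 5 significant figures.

I_yy ≈ 2.0565 × 10⁷ mm⁴

Treat the section as a set of non-overlapping primitives; coordinates are from the bounding-box lower-left.
Outer circle: ⌀160, A = 20106.19 mm², x = 80 mm, Ī = 32 169 909 mm⁴.
Bore (subtracted): ⌀124, A = 12076.28 mm², x = 80 mm, Ī = 11 605 307 mm⁴.
By symmetry the centroid is at mid-width, x̄ = 80 mm.
All pieces are centred on the centroidal y-axis, so I = ΣĪ (holes subtracted) = 20 564 602 mm⁴.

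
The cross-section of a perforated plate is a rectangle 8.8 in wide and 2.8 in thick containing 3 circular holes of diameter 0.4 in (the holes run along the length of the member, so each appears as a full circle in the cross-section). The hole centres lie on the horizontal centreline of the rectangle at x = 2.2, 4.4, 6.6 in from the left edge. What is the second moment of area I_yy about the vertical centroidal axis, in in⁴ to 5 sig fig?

I_yy ≈ 157.79 in⁴

Decompose the section into non-overlapping parts with the origin at the bottom-left of its bounding rectangle.
Plate: 8.8 × 2.8, A = 24.64 in², x = 4.4 in, Ī = 159.0101 in⁴.
Hole 1 (subtracted): ⌀0.4, A = 0.1256637 in², x = 2.2 in, Ī = 0.001256637 in⁴.
Hole 2 (subtracted): ⌀0.4, A = 0.1256637 in², x = 4.4 in, Ī = 0.001256637 in⁴.
Hole 3 (subtracted): ⌀0.4, A = 0.1256637 in², x = 6.6 in, Ī = 0.001256637 in⁴.
By symmetry the centroid is at mid-width, x̄ = 4.4 in.
Transfer each piece to the vertical centroidal axis using Ī + A·d² with d = x − 4.4:
  plate: d = 0 in → contributes +159.0101 in⁴
  hole 1: d = -2.2 in → contributes −0.609469 in⁴
  hole 2: d = 0 in → contributes −0.001256637 in⁴
  hole 3: d = 2.2 in → contributes −0.609469 in⁴
Total I = 157.7899 in⁴.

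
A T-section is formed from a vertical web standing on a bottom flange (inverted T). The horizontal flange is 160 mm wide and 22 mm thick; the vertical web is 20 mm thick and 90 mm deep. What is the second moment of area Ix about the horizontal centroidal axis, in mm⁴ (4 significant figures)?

Treat the section as a set of non-overlapping primitives; coordinates are from the bounding-box lower-left.
Flange: 160 × 22, A = 3 520 mm², y = 11 mm, Ī = 141 973 mm⁴.
Web: 20 × 90, A = 1 800 mm², y = 67 mm, Ī = 1 215 000 mm⁴.
Centroid: ȳ = ΣA·y / ΣA = 29.9474 mm.
Transfer each piece to the horizontal centroidal axis using Ī + A·d² with d = y − 29.9474:
  flange: d = -18.9474 mm → contributes +1 405 663 mm⁴
  web: d = 37.0526 mm → contributes +3 686 216 mm⁴
Total I = 5 091 879 mm⁴.

Ix ≈ 5.092 × 10⁶ mm⁴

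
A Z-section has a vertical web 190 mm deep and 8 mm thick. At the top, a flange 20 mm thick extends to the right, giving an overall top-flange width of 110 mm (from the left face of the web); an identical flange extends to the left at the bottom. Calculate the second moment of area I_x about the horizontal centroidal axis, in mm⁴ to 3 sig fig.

I_x ≈ 3.42 × 10⁷ mm⁴

Decompose the section into non-overlapping parts with the origin at the bottom-left of its bounding rectangle.
Web: 8 × 190, A = 1 520 mm², y = 95 mm, Ī = 4 572 667 mm⁴.
Top flange (beyond web): 102 × 20, A = 2 040 mm², y = 180 mm, Ī = 68 000 mm⁴.
Bottom flange (beyond web): 102 × 20, A = 2 040 mm², y = 10 mm, Ī = 68 000 mm⁴.
Centroid: ȳ = ΣA·y / ΣA = 95 mm.
Transfer each piece to the horizontal centroidal axis using Ī + A·d² with d = y − 95:
  web: d = 0 mm → contributes +4 572 667 mm⁴
  top flange (beyond web): d = 85 mm → contributes +14 807 000 mm⁴
  bottom flange (beyond web): d = -85 mm → contributes +14 807 000 mm⁴
Total I = 34 186 667 mm⁴.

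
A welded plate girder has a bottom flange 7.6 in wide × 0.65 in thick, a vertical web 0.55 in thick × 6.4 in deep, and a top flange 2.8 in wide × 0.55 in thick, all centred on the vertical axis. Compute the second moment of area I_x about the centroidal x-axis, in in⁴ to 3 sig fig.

I_x ≈ 77.7 in⁴

Treat the section as a set of non-overlapping primitives; coordinates are from the bounding-box lower-left.
Bottom plate: 7.6 × 0.65, A = 4.94 in², y = 0.325 in, Ī = 0.17393 in⁴.
Web plate: 0.55 × 6.4, A = 3.52 in², y = 3.85 in, Ī = 12.015 in⁴.
Top plate: 2.8 × 0.55, A = 1.54 in², y = 7.325 in, Ī = 0.038821 in⁴.
Centroid: ȳ = ΣA·y / ΣA = 2.6438 in.
Transfer each piece to the centroidal x-axis using Ī + A·d² with d = y − 2.6438:
  bottom plate: d = -2.3188 in → contributes +26.735 in⁴
  web plate: d = 1.2062 in → contributes +17.136 in⁴
  top plate: d = 4.6812 in → contributes +33.786 in⁴
Total I = 77.658 in⁴.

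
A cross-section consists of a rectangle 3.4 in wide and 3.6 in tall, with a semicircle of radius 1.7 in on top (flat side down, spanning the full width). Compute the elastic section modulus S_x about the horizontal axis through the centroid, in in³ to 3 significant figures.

S_x ≈ 12.5 in³

Decompose the section into non-overlapping parts with the origin at the bottom-left of its bounding rectangle.
Rectangular body: 3.4 × 3.6, A = 12.24 in², y = 1.8 in, Ī = 13.219 in⁴.
Semicircular cap: semicircle r = 1.7, A = 4.5396 in², y = 4.3215 in, Ī = 0.9167 in⁴.
Centroid: ȳ = ΣA·y / ΣA = 2.4822 in.
Transfer each piece to the horizontal axis through the centroid using Ī + A·d² with d = y − 2.4822:
  rectangular body: d = -0.68217 in → contributes +18.915 in⁴
  semicircular cap: d = 1.8393 in → contributes +16.275 in⁴
Total I = 35.19 in⁴.
Extreme fibre distance c = 2.8178 in; S = I/c = 12.488 in³.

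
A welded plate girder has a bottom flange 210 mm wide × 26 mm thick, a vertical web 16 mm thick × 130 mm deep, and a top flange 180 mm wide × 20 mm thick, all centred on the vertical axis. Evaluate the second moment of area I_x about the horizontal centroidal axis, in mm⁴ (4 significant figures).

Split into non-overlapping primitives; take the origin at the lower-left of the bounding box.
Bottom plate: 210 × 26, A = 5 460 mm², y = 13 mm, Ī = 307 580 mm⁴.
Web plate: 16 × 130, A = 2 080 mm², y = 91 mm, Ī = 2 929 333 mm⁴.
Top plate: 180 × 20, A = 3 600 mm², y = 166 mm, Ī = 120 000 mm⁴.
Centroid: ȳ = ΣA·y / ΣA = 77.0072 mm.
Transfer each piece to the horizontal centroidal axis using Ī + A·d² with d = y − 77.0072:
  bottom plate: d = -64.0072 mm → contributes +22 676 759 mm⁴
  web plate: d = 13.9928 mm → contributes +3 336 595 mm⁴
  top plate: d = 88.9928 mm → contributes +28 630 998 mm⁴
Total I = 54 644 353 mm⁴.

I_x ≈ 5.464 × 10⁷ mm⁴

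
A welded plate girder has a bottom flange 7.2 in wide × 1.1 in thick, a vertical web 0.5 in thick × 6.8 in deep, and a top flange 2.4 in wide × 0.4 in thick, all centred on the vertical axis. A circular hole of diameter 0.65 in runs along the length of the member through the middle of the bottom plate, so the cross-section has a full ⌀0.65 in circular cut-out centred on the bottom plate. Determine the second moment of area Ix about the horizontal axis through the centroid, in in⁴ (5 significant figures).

Break the section into simple shapes (no overlaps), measuring from the bottom-left corner of the bounding box.
Bottom plate: 7.2 × 1.1, A = 7.92 in², y = 0.55 in, Ī = 0.7986 in⁴.
Web plate: 0.5 × 6.8, A = 3.4 in², y = 4.5 in, Ī = 13.10133 in⁴.
Top plate: 2.4 × 0.4, A = 0.96 in², y = 8.1 in, Ī = 0.0128 in⁴.
Hole (subtracted): ⌀0.65, A = 0.3318307 in², y = 0.55 in, Ī = 0.008762405 in⁴.
Centroid: ȳ = ΣA·y / ΣA = 2.280642 in.
Transfer each piece to the horizontal axis through the centroid using Ī + A·d² with d = y − 2.280642:
  bottom plate: d = -1.730642 in → contributes +24.51996 in⁴
  web plate: d = 2.219358 in → contributes +29.84821 in⁴
  top plate: d = 5.819358 in → contributes +32.52313 in⁴
  hole: d = -1.730642 in → contributes −1.002635 in⁴
Total I = 85.88866 in⁴.

Ix ≈ 85.889 in⁴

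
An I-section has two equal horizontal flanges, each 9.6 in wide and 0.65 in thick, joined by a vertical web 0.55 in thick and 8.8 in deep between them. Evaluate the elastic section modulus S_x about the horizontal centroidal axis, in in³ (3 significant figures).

S_x ≈ 61.4 in³

Break the section into simple shapes (no overlaps), measuring from the bottom-left corner of the bounding box.
Bottom flange: 9.6 × 0.65, A = 6.24 in², y = 0.325 in, Ī = 0.2197 in⁴.
Web: 0.55 × 8.8, A = 4.84 in², y = 5.05 in, Ī = 31.234 in⁴.
Top flange: 9.6 × 0.65, A = 6.24 in², y = 9.775 in, Ī = 0.2197 in⁴.
By symmetry the centroid is at mid-height, ȳ = 5.05 in.
Transfer each piece to the horizontal centroidal axis using Ī + A·d² with d = y − 5.05:
  bottom flange: d = -4.725 in → contributes +139.53 in⁴
  web: d = 0 in → contributes +31.234 in⁴
  top flange: d = 4.725 in → contributes +139.53 in⁴
Total I = 310.3 in⁴.
Extreme fibre distance c = 5.05 in; S = I/c = 61.445 in³.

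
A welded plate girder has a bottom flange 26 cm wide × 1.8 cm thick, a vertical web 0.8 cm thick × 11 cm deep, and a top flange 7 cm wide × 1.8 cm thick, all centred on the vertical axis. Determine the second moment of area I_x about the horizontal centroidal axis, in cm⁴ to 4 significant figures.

I_x ≈ 1835 cm⁴

Split into non-overlapping primitives; take the origin at the lower-left of the bounding box.
Bottom plate: 26 × 1.8, A = 46.8 cm², y = 0.9 cm, Ī = 12.636 cm⁴.
Web plate: 0.8 × 11, A = 8.8 cm², y = 7.3 cm, Ī = 88.7333 cm⁴.
Top plate: 7 × 1.8, A = 12.6 cm², y = 13.7 cm, Ī = 3.402 cm⁴.
Centroid: ȳ = ΣA·y / ΣA = 4.09062 cm.
Transfer each piece to the horizontal centroidal axis using Ī + A·d² with d = y − 4.09062:
  bottom plate: d = -3.19062 cm → contributes +489.061 cm⁴
  web plate: d = 3.20938 cm → contributes +179.375 cm⁴
  top plate: d = 9.60938 cm → contributes +1166.89 cm⁴
Total I = 1835.33 cm⁴.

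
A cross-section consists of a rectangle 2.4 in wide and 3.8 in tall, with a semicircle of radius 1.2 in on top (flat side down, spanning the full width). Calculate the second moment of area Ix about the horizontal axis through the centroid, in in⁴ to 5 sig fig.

Treat the section as a set of non-overlapping primitives; coordinates are from the bounding-box lower-left.
Rectangular body: 2.4 × 3.8, A = 9.12 in², y = 1.9 in, Ī = 10.9744 in⁴.
Semicircular cap: semicircle r = 1.2, A = 2.261947 in², y = 4.309296 in, Ī = 0.227592 in⁴.
Centroid: ȳ = ΣA·y / ΣA = 2.378802 in.
Transfer each piece to the horizontal axis through the centroid using Ī + A·d² with d = y − 2.378802:
  rectangular body: d = -0.478802 in → contributes +13.06517 in⁴
  semicircular cap: d = 1.930494 in → contributes +8.65743 in⁴
Total I = 21.7226 in⁴.

Ix ≈ 21.723 in⁴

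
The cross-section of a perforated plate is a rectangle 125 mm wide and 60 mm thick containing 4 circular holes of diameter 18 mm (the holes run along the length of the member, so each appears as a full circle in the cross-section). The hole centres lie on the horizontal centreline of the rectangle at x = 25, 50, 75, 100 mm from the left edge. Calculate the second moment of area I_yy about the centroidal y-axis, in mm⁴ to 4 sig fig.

I_yy ≈ 8.950 × 10⁶ mm⁴

Decompose the section into non-overlapping parts with the origin at the bottom-left of its bounding rectangle.
Plate: 125 × 60, A = 7 500 mm², x = 62.5 mm, Ī = 9 765 625 mm⁴.
Hole 1 (subtracted): ⌀18, A = 254.469 mm², x = 25 mm, Ī = 5 153 mm⁴.
Hole 2 (subtracted): ⌀18, A = 254.469 mm², x = 50 mm, Ī = 5 153 mm⁴.
Hole 3 (subtracted): ⌀18, A = 254.469 mm², x = 75 mm, Ī = 5 153 mm⁴.
Hole 4 (subtracted): ⌀18, A = 254.469 mm², x = 100 mm, Ī = 5 153 mm⁴.
By symmetry the centroid is at mid-width, x̄ = 62.5 mm.
Transfer each piece to the centroidal y-axis using Ī + A·d² with d = x − 62.5:
  plate: d = 0 mm → contributes +9 765 625 mm⁴
  hole 1: d = -37.5 mm → contributes −363 000 mm⁴
  hole 2: d = -12.5 mm → contributes −44913.8 mm⁴
  hole 3: d = 12.5 mm → contributes −44913.8 mm⁴
  hole 4: d = 37.5 mm → contributes −363 000 mm⁴
Total I = 8 949 797 mm⁴.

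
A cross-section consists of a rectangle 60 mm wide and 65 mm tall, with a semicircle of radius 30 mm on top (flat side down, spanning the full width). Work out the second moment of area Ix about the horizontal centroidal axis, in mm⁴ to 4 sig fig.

Split into non-overlapping primitives; take the origin at the lower-left of the bounding box.
Rectangular body: 60 × 65, A = 3 900 mm², y = 32.5 mm, Ī = 1 373 125 mm⁴.
Semicircular cap: semicircle r = 30, A = 1413.72 mm², y = 77.7324 mm, Ī = 88903.1 mm⁴.
Centroid: ȳ = ΣA·y / ΣA = 44.5341 mm.
Transfer each piece to the horizontal centroidal axis using Ī + A·d² with d = y − 44.5341:
  rectangular body: d = -12.0341 mm → contributes +1 937 921 mm⁴
  semicircular cap: d = 33.1983 mm → contributes +1 646 998 mm⁴
Total I = 3 584 920 mm⁴.

Ix ≈ 3.585 × 10⁶ mm⁴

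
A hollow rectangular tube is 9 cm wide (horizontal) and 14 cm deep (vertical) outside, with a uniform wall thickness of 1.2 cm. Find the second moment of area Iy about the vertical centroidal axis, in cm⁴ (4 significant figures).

Split into non-overlapping primitives; take the origin at the lower-left of the bounding box.
Outer rectangle: 9 × 14, A = 126 cm², x = 4.5 cm, Ī = 850.5 cm⁴.
Inner void (subtracted): 6.6 × 11.6, A = 76.56 cm², x = 4.5 cm, Ī = 277.913 cm⁴.
By symmetry the centroid is at mid-width, x̄ = 4.5 cm.
All pieces are centred on the vertical centroidal axis, so I = ΣĪ (holes subtracted) = 572.587 cm⁴.

Iy ≈ 572.6 cm⁴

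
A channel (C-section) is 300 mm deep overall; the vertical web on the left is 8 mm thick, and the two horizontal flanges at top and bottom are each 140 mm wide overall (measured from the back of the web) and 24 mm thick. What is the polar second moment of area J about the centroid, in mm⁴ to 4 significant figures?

Decompose the section into non-overlapping parts with the origin at the bottom-left of its bounding rectangle.
Web: 8 × 300, A = 2 400 mm², y = 150 mm, Ī = 18 000 000 mm⁴.
Top flange (beyond web): 132 × 24, A = 3 168 mm², y = 288 mm, Ī = 152 064 mm⁴.
Bottom flange (beyond web): 132 × 24, A = 3 168 mm², y = 12 mm, Ī = 152 064 mm⁴.
By symmetry the centroid is at mid-height, ȳ = 150 mm.
Transfer each piece to the centroidal x-axis using Ī + A·d² with d = y − 150:
  web: d = 0 mm → contributes +18 000 000 mm⁴
  top flange (beyond web): d = 138 mm → contributes +60 483 456 mm⁴
  bottom flange (beyond web): d = -138 mm → contributes +60 483 456 mm⁴
Total I = 138 966 912 mm⁴.
For the y-axis: x̄ = 54.7692 mm.
Repeating about the centroidal y-axis gives I_y = 17 741 903 mm⁴.
Polar second moment: J = I_x + I_y = 156 708 815 mm⁴.

J ≈ 1.567 × 10⁸ mm⁴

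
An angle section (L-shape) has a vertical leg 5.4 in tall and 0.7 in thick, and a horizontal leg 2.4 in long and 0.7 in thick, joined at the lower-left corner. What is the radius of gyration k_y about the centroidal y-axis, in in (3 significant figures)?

k_y ≈ 0.592 in

Split into non-overlapping primitives; take the origin at the lower-left of the bounding box.
Vertical leg: 0.7 × 5.4, A = 3.78 in², x = 0.35 in, Ī = 0.15435 in⁴.
Horizontal leg (remainder): 1.7 × 0.7, A = 1.19 in², x = 1.55 in, Ī = 0.28659 in⁴.
Centroid: x̄ = ΣA·x / ΣA = 0.63732 in.
Transfer each piece to the centroidal y-axis using Ī + A·d² with d = x − 0.63732:
  vertical leg: d = -0.28732 in → contributes +0.46641 in⁴
  horizontal leg (remainder): d = 0.91268 in → contributes +1.2778 in⁴
Total I = 1.7442 in⁴.
Radius of gyration: k = √(I/A) = √(1.7442 / 4.97) = 0.59241 in.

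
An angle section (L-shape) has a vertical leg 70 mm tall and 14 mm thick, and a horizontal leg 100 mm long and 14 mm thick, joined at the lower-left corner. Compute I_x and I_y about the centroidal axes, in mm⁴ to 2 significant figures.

Split into non-overlapping primitives; take the origin at the lower-left of the bounding box.
Vertical leg: 14 × 70, A = 980 mm², y = 35 mm, Ī = 400 167 mm⁴.
Horizontal leg (remainder): 86 × 14, A = 1 204 mm², y = 7 mm, Ī = 19 665 mm⁴.
Centroid: ȳ = ΣA·y / ΣA = 19.56 mm.
Transfer each piece to the centroidal x-axis using Ī + A·d² with d = y − 19.56:
  vertical leg: d = 15.44 mm → contributes +633 668 mm⁴
  horizontal leg (remainder): d = -12.56 mm → contributes +209 725 mm⁴
Total I = 843 393 mm⁴.
For the y-axis: x̄ = 34.56 mm.
Repeating about the centroidal y-axis gives I_y = 2 108 713 mm⁴.

I_x ≈ 8.4 × 10⁵ mm⁴, I_y ≈ 2.1 × 10⁶ mm⁴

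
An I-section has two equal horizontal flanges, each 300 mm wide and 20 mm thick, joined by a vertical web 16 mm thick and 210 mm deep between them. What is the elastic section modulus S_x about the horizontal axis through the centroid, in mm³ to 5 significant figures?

Decompose the section into non-overlapping parts with the origin at the bottom-left of its bounding rectangle.
Bottom flange: 300 × 20, A = 6 000 mm², y = 10 mm, Ī = 200 000 mm⁴.
Web: 16 × 210, A = 3 360 mm², y = 125 mm, Ī = 12 348 000 mm⁴.
Top flange: 300 × 20, A = 6 000 mm², y = 240 mm, Ī = 200 000 mm⁴.
By symmetry the centroid is at mid-height, ȳ = 125 mm.
Transfer each piece to the horizontal axis through the centroid using Ī + A·d² with d = y − 125:
  bottom flange: d = -115 mm → contributes +79 550 000 mm⁴
  web: d = 0 mm → contributes +12 348 000 mm⁴
  top flange: d = 115 mm → contributes +79 550 000 mm⁴
Total I = 171 448 000 mm⁴.
Extreme fibre distance c = 125 mm; S = I/c = 1 371 584 mm³.

S_x ≈ 1.3716 × 10⁶ mm³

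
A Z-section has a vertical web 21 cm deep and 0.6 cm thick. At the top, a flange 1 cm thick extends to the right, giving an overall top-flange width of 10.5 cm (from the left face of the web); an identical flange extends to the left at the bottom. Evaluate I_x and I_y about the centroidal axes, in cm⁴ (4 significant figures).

Treat the section as a set of non-overlapping primitives; coordinates are from the bounding-box lower-left.
Web: 0.6 × 21, A = 12.6 cm², y = 10.5 cm, Ī = 463.05 cm⁴.
Top flange (beyond web): 9.9 × 1, A = 9.9 cm², y = 20.5 cm, Ī = 0.825 cm⁴.
Bottom flange (beyond web): 9.9 × 1, A = 9.9 cm², y = 0.5 cm, Ī = 0.825 cm⁴.
Centroid: ȳ = ΣA·y / ΣA = 10.5 cm.
Transfer each piece to the centroidal x-axis using Ī + A·d² with d = y − 10.5:
  web: d = 0 cm → contributes +463.05 cm⁴
  top flange (beyond web): d = 10 cm → contributes +990.825 cm⁴
  bottom flange (beyond web): d = -10 cm → contributes +990.825 cm⁴
Total I = 2444.7 cm⁴.
For the y-axis: x̄ = 10.2 cm.
Repeating about the centroidal y-axis gives I_y = 707.832 cm⁴.

I_x ≈ 2445 cm⁴, I_y ≈ 707.8 cm⁴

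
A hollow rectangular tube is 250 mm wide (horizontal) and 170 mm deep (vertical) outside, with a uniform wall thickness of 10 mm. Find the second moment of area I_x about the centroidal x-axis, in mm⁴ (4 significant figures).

Treat the section as a set of non-overlapping primitives; coordinates are from the bounding-box lower-left.
Outer rectangle: 250 × 170, A = 42 500 mm², y = 85 mm, Ī = 102 354 167 mm⁴.
Inner void (subtracted): 230 × 150, A = 34 500 mm², y = 85 mm, Ī = 64 687 500 mm⁴.
By symmetry the centroid is at mid-height, ȳ = 85 mm.
All pieces are centred on the centroidal x-axis, so I = ΣĪ (holes subtracted) = 37 666 667 mm⁴.

I_x ≈ 3.767 × 10⁷ mm⁴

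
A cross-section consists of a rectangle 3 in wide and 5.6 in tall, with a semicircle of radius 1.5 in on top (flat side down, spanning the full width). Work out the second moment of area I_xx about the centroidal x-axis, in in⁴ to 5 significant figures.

I_xx ≈ 78.946 in⁴

Break the section into simple shapes (no overlaps), measuring from the bottom-left corner of the bounding box.
Rectangular body: 3 × 5.6, A = 16.8 in², y = 2.8 in, Ī = 43.904 in⁴.
Semicircular cap: semicircle r = 1.5, A = 3.534292 in², y = 6.23662 in, Ī = 0.5556446 in⁴.
Centroid: ȳ = ΣA·y / ΣA = 3.397317 in.
Transfer each piece to the centroidal x-axis using Ī + A·d² with d = y − 3.397317:
  rectangular body: d = -0.5973169 in → contributes +49.89803 in⁴
  semicircular cap: d = 2.839303 in → contributes +29.04783 in⁴
Total I = 78.94586 in⁴.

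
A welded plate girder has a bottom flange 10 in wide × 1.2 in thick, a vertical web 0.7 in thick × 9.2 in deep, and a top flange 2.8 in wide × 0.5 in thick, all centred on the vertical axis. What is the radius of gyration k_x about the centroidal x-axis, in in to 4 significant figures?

Split into non-overlapping primitives; take the origin at the lower-left of the bounding box.
Bottom plate: 10 × 1.2, A = 12 in², y = 0.6 in, Ī = 1.44 in⁴.
Web plate: 0.7 × 9.2, A = 6.44 in², y = 5.8 in, Ī = 45.4235 in⁴.
Top plate: 2.8 × 0.5, A = 1.4 in², y = 10.65 in, Ī = 0.0291667 in⁴.
Centroid: ȳ = ΣA·y / ΣA = 2.99708 in.
Transfer each piece to the centroidal x-axis using Ī + A·d² with d = y − 2.99708:
  bottom plate: d = -2.39708 in → contributes +70.3917 in⁴
  web plate: d = 2.80292 in → contributes +96.0186 in⁴
  top plate: d = 7.65292 in → contributes +82.0233 in⁴
Total I = 248.434 in⁴.
Radius of gyration: k = √(I/A) = √(248.434 / 19.84) = 3.53862 in.

k_x ≈ 3.539 in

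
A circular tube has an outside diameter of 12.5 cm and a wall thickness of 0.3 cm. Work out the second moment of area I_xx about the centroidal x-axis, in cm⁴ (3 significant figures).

Split into non-overlapping primitives; take the origin at the lower-left of the bounding box.
Outer circle: ⌀12.5, A = 122.72 cm², y = 6.25 cm, Ī = 1198.4 cm⁴.
Bore (subtracted): ⌀11.9, A = 111.22 cm², y = 6.25 cm, Ī = 984.37 cm⁴.
By symmetry the centroid is at mid-height, ȳ = 6.25 cm.
All pieces are centred on the centroidal x-axis, so I = ΣĪ (holes subtracted) = 214.05 cm⁴.

I_xx ≈ 214 cm⁴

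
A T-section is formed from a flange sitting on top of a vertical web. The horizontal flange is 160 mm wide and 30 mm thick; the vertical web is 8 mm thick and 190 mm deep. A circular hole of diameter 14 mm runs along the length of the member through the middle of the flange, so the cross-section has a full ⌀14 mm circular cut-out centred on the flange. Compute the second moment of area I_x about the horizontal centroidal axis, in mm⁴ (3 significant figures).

Treat the section as a set of non-overlapping primitives; coordinates are from the bounding-box lower-left.
Flange: 160 × 30, A = 4 800 mm², y = 205 mm, Ī = 360 000 mm⁴.
Web: 8 × 190, A = 1 520 mm², y = 95 mm, Ī = 4 572 667 mm⁴.
Hole (subtracted): ⌀14, A = 153.94 mm², y = 205 mm, Ī = 1885.7 mm⁴.
Centroid: ȳ = ΣA·y / ΣA = 177.88 mm.
Transfer each piece to the horizontal centroidal axis using Ī + A·d² with d = y − 177.88:
  flange: d = 27.116 mm → contributes +3 889 377 mm⁴
  web: d = -82.884 mm → contributes +15 014 655 mm⁴
  hole: d = 27.116 mm → contributes −115 074 mm⁴
Total I = 18 788 957 mm⁴.

I_x ≈ 1.88 × 10⁷ mm⁴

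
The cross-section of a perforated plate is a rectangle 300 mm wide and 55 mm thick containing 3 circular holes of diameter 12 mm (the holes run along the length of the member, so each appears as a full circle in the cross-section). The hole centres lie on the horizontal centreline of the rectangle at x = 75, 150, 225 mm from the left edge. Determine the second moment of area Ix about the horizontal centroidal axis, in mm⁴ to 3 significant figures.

Ix ≈ 4.16 × 10⁶ mm⁴

Break the section into simple shapes (no overlaps), measuring from the bottom-left corner of the bounding box.
Plate: 300 × 55, A = 16 500 mm², y = 27.5 mm, Ī = 4 159 375 mm⁴.
Hole 1 (subtracted): ⌀12, A = 113.1 mm², y = 27.5 mm, Ī = 1017.9 mm⁴.
Hole 2 (subtracted): ⌀12, A = 113.1 mm², y = 27.5 mm, Ī = 1017.9 mm⁴.
Hole 3 (subtracted): ⌀12, A = 113.1 mm², y = 27.5 mm, Ī = 1017.9 mm⁴.
By symmetry the centroid is at mid-height, ȳ = 27.5 mm.
All pieces are centred on the horizontal centroidal axis, so I = ΣĪ (holes subtracted) = 4 156 321 mm⁴.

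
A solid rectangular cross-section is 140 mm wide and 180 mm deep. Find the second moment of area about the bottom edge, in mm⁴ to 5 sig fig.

The section: 140 × 180, A = 25 200 mm², y = 90 mm, Ī = 68 040 000 mm⁴.
Transfer it to the base of the section using Ī + A·d² with d = y − 0:
  the section: d = 90 mm → contributes +272 160 000 mm⁴
Total I = 272 160 000 mm⁴.

I_base ≈ 2.7216 × 10⁸ mm⁴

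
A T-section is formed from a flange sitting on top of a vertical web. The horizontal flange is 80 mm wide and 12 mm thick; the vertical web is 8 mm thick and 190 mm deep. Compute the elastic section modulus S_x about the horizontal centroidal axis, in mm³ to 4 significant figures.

Decompose the section into non-overlapping parts with the origin at the bottom-left of its bounding rectangle.
Flange: 80 × 12, A = 960 mm², y = 196 mm, Ī = 11 520 mm⁴.
Web: 8 × 190, A = 1 520 mm², y = 95 mm, Ī = 4 572 667 mm⁴.
Centroid: ȳ = ΣA·y / ΣA = 134.097 mm.
Transfer each piece to the horizontal centroidal axis using Ī + A·d² with d = y − 134.097:
  flange: d = 61.9032 mm → contributes +3 690 249 mm⁴
  web: d = -39.0968 mm → contributes +6 896 074 mm⁴
Total I = 10 586 323 mm⁴.
Extreme fibre distance c = 134.097 mm; S = I/c = 78945.4 mm³.

S_x ≈ 7.895 × 10⁴ mm³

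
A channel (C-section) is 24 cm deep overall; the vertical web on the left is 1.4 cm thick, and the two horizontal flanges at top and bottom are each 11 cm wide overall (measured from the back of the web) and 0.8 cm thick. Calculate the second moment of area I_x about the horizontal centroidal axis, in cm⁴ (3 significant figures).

I_x ≈ 3680 cm⁴

Decompose the section into non-overlapping parts with the origin at the bottom-left of its bounding rectangle.
Web: 1.4 × 24, A = 33.6 cm², y = 12 cm, Ī = 1612.8 cm⁴.
Top flange (beyond web): 9.6 × 0.8, A = 7.68 cm², y = 23.6 cm, Ī = 0.4096 cm⁴.
Bottom flange (beyond web): 9.6 × 0.8, A = 7.68 cm², y = 0.4 cm, Ī = 0.4096 cm⁴.
By symmetry the centroid is at mid-height, ȳ = 12 cm.
Transfer each piece to the horizontal centroidal axis using Ī + A·d² with d = y − 12:
  web: d = 0 cm → contributes +1612.8 cm⁴
  top flange (beyond web): d = 11.6 cm → contributes +1033.8 cm⁴
  bottom flange (beyond web): d = -11.6 cm → contributes +1033.8 cm⁴
Total I = 3680.5 cm⁴.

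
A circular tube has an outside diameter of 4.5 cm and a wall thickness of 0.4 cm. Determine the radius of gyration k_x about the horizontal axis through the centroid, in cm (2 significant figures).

k_x ≈ 1.5 cm

Decompose the section into non-overlapping parts with the origin at the bottom-left of its bounding rectangle.
Outer circle: ⌀4.5, A = 15.9 cm², y = 2.25 cm, Ī = 20.13 cm⁴.
Bore (subtracted): ⌀3.7, A = 10.75 cm², y = 2.25 cm, Ī = 9.2 cm⁴.
By symmetry the centroid is at mid-height, ȳ = 2.25 cm.
All pieces are centred on the horizontal axis through the centroid, so I = ΣĪ (holes subtracted) = 10.93 cm⁴.
Radius of gyration: k = √(I/A) = √(10.93 / 5.152) = 1.456 cm.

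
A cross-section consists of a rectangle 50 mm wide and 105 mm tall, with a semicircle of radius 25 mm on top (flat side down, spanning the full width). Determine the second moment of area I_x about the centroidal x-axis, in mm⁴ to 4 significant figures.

Treat the section as a set of non-overlapping primitives; coordinates are from the bounding-box lower-left.
Rectangular body: 50 × 105, A = 5 250 mm², y = 52.5 mm, Ī = 4 823 438 mm⁴.
Semicircular cap: semicircle r = 25, A = 981.748 mm², y = 115.61 mm, Ī = 42873.8 mm⁴.
Centroid: ȳ = ΣA·y / ΣA = 62.4424 mm.
Transfer each piece to the centroidal x-axis using Ī + A·d² with d = y − 62.4424:
  rectangular body: d = -9.94238 mm → contributes +5 342 405 mm⁴
  semicircular cap: d = 53.1679 mm → contributes +2 818 108 mm⁴
Total I = 8 160 513 mm⁴.

I_x ≈ 8.161 × 10⁶ mm⁴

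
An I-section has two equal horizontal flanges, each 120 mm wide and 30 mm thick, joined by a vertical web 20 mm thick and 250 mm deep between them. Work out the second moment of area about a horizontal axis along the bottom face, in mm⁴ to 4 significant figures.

Split into non-overlapping primitives; take the origin at the lower-left of the bounding box.
Bottom flange: 120 × 30, A = 3 600 mm², y = 15 mm, Ī = 270 000 mm⁴.
Web: 20 × 250, A = 5 000 mm², y = 155 mm, Ī = 26 041 667 mm⁴.
Top flange: 120 × 30, A = 3 600 mm², y = 295 mm, Ī = 270 000 mm⁴.
Transfer each piece to the base of the section using Ī + A·d² with d = y − 0:
  bottom flange: d = 15 mm → contributes +1 080 000 mm⁴
  web: d = 155 mm → contributes +146 166 667 mm⁴
  top flange: d = 295 mm → contributes +313 560 000 mm⁴
Total I = 460 806 667 mm⁴.

I_base ≈ 4.608 × 10⁸ mm⁴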